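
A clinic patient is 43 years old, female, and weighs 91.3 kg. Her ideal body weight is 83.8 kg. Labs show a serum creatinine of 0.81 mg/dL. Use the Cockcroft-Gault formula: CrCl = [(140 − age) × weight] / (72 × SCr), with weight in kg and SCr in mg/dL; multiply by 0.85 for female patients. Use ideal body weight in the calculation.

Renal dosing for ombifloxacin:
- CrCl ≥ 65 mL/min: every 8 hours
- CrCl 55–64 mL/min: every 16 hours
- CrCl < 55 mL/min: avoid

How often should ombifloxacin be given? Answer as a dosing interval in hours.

every 8 hours

CrCl = (140 − 43) × 83.8 / (72 × 0.81) × 0.85 = 8128.6 / 58.32 × 0.85 ≈ 118.5 mL/min
CrCl ≈ 118 mL/min → bracket ≥ 65 mL/min → every 8 hours.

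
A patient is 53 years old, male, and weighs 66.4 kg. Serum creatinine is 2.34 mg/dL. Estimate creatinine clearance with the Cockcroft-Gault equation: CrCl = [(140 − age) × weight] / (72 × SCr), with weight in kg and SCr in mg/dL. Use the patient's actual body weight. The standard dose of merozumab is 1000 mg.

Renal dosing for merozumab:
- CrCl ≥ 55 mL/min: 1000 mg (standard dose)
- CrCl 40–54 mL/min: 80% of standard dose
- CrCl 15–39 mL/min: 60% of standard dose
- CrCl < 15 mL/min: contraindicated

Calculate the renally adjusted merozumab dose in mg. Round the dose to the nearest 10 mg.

600 mg

CrCl = (140 − 53) × 66.4 / (72 × 2.34) = 5776.8 / 168.48 ≈ 34.3 mL/min
CrCl ≈ 34 mL/min → bracket 15–39 mL/min.
60% of 1000 mg = 600 mg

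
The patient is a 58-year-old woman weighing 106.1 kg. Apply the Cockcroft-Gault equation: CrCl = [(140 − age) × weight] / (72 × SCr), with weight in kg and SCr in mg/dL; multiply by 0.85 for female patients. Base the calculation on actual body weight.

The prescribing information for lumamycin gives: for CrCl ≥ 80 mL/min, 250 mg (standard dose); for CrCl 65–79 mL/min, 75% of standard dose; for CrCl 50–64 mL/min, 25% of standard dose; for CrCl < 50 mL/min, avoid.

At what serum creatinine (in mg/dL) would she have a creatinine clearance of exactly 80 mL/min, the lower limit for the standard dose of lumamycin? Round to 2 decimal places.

Standard dose requires CrCl ≥ 80 mL/min.
Set (140 − 58) × 106.1 × 0.85 / (72 × SCr) = 80
SCr = (140 − 58) × 106.1 × 0.85 / (72 × 80) = 1.284 mg/dL

1.28 mg/dL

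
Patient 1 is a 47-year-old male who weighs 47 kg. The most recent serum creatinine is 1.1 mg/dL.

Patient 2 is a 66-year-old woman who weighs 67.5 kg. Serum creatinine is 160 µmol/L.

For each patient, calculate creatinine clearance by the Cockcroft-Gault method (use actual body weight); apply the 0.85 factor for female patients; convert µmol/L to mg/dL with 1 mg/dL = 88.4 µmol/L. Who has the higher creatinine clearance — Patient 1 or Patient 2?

Patient 1: CrCl = (140 − 47) × 47 / (72 × 1.1) = 4371.0 / 79.20 ≈ 55.2 mL/min
Patient 2: SCr = 160 / 88.4 = 1.81 mg/dL
Patient 2: CrCl = (140 − 66) × 67.5 / (72 × 1.81) × 0.85 = 4995.0 / 130.32 × 0.85 ≈ 32.6 mL/min
55.2 vs 32.6 mL/min → Patient 1 is higher.

Patient 1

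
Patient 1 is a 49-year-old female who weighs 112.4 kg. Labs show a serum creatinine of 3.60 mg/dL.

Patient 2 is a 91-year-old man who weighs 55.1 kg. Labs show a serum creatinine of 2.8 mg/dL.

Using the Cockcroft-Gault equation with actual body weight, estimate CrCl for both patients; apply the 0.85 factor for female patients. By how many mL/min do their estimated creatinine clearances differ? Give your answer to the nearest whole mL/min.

20 mL/min

Patient 1: CrCl = (140 − 49) × 112.4 / (72 × 3.6) × 0.85 = 10228.4 / 259.20 × 0.85 ≈ 33.5 mL/min
Patient 2: CrCl = (140 − 91) × 55.1 / (72 × 2.8) = 2699.9 / 201.60 ≈ 13.4 mL/min
|33.5 − 13.4| = 20.1 mL/min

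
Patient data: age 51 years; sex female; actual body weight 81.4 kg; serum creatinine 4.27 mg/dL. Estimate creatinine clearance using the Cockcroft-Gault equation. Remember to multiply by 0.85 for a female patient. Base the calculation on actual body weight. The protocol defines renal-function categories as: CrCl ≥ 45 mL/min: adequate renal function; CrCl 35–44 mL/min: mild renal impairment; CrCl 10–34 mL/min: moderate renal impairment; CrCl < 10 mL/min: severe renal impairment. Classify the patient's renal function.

moderate renal impairment

CrCl = (140 − 51) × 81.4 / (72 × 4.27) × 0.85 = 7244.6 / 307.44 × 0.85 ≈ 20.0 mL/min
20 mL/min falls in the 'moderate renal impairment' range.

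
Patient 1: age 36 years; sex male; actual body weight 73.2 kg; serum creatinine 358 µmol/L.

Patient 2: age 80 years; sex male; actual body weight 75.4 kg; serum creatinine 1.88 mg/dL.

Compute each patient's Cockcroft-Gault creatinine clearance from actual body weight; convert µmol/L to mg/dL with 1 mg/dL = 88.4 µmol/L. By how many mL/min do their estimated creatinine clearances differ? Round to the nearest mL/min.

Patient 1: SCr = 358 / 88.4 = 4.05 mg/dL
Patient 1: CrCl = (140 − 36) × 73.2 / (72 × 4.05) = 7612.8 / 291.60 ≈ 26.1 mL/min
Patient 2: CrCl = (140 − 80) × 75.4 / (72 × 1.88) = 4524.0 / 135.36 ≈ 33.4 mL/min
|26.1 − 33.4| = 7.3 mL/min

7 mL/min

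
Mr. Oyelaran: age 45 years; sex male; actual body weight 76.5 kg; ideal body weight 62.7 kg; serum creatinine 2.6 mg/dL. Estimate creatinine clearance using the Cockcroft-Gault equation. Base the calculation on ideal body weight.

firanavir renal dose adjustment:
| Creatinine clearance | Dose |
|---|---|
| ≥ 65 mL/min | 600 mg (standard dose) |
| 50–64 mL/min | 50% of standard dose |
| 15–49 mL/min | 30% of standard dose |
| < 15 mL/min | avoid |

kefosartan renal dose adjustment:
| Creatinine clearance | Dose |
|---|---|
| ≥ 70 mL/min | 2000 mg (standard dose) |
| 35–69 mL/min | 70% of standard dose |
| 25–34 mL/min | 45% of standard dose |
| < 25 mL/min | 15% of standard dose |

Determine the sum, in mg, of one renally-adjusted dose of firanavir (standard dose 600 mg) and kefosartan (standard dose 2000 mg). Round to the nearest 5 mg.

CrCl = (140 − 45) × 62.7 / (72 × 2.6) = 5956.5 / 187.20 ≈ 31.8 mL/min
CrCl ≈ 32 mL/min.
firanavir: 15–49 mL/min → 30% of 600 mg = 180 mg.
kefosartan: 25–34 mL/min → 45% of 2000 mg = 900 mg.
Total = 180 + 900 = 1080 mg.

1080 mg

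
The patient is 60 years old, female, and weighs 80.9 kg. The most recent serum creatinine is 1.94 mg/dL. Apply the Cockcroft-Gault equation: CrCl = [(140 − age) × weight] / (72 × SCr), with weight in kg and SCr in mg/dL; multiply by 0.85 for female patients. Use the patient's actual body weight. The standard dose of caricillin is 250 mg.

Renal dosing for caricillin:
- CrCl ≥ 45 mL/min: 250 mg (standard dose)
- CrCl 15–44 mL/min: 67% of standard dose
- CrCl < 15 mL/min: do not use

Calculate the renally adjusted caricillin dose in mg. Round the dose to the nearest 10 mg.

170 mg

CrCl = (140 − 60) × 80.9 / (72 × 1.94) × 0.85 = 6472.0 / 139.68 × 0.85 ≈ 39.4 mL/min
CrCl ≈ 39 mL/min → bracket 15–44 mL/min.
67% of 250 mg = 167.5 mg → 170 mg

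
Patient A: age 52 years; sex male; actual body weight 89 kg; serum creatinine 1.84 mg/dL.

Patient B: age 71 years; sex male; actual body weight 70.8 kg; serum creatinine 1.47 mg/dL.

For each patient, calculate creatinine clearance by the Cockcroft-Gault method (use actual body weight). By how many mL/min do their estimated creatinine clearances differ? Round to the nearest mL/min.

Patient A: CrCl = (140 − 52) × 89 / (72 × 1.84) = 7832.0 / 132.48 ≈ 59.1 mL/min
Patient B: CrCl = (140 − 71) × 70.8 / (72 × 1.47) = 4885.2 / 105.84 ≈ 46.2 mL/min
|59.1 − 46.2| = 12.9 mL/min

13 mL/min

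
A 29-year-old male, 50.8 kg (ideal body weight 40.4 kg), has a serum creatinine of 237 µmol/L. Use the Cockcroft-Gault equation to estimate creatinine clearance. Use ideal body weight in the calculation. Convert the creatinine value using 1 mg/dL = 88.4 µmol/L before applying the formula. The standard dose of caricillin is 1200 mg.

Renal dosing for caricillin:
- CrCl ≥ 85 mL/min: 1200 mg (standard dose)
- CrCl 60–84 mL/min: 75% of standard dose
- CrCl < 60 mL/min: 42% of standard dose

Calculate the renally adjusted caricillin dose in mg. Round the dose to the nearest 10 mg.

500 mg

SCr = 237 / 88.4 = 2.681 mg/dL
CrCl = (140 − 29) × 40.4 / (72 × 2.681) = 4484.4 / 193.03 ≈ 23.2 mL/min
CrCl ≈ 23 mL/min → bracket < 60 mL/min.
42% of 1200 mg = 504 mg → 500 mg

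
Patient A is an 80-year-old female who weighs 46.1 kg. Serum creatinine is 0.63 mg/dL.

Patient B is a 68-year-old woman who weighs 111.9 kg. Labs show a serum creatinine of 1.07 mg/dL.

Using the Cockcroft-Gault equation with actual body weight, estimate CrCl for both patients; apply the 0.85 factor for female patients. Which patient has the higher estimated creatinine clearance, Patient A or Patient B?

Patient B

Patient A: CrCl = (140 − 80) × 46.1 / (72 × 0.63) × 0.85 = 2766.0 / 45.36 × 0.85 ≈ 51.8 mL/min
Patient B: CrCl = (140 − 68) × 111.9 / (72 × 1.07) × 0.85 = 8056.8 / 77.04 × 0.85 ≈ 88.9 mL/min
51.8 vs 88.9 mL/min → Patient B is higher.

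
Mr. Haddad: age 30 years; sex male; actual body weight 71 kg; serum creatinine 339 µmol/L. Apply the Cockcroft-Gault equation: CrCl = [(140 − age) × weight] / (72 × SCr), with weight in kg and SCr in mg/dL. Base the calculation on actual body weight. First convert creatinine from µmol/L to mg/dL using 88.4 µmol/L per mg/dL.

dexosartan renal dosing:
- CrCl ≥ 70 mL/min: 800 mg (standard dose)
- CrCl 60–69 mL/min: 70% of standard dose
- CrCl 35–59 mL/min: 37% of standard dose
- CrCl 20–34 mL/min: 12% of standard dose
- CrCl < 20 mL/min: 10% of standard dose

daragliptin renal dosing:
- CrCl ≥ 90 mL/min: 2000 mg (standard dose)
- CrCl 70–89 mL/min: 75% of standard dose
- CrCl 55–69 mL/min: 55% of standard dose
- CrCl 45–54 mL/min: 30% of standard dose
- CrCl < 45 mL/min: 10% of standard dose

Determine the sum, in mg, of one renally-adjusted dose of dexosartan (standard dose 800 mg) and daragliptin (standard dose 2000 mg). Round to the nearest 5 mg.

295 mg

SCr = 339 / 88.4 = 3.835 mg/dL
CrCl = (140 − 30) × 71 / (72 × 3.835) = 7810.0 / 276.12 ≈ 28.3 mL/min
CrCl ≈ 28 mL/min.
dexosartan: 20–34 mL/min → 12% of 800 mg = 96 mg.
daragliptin: < 45 mL/min → 10% of 2000 mg = 200 mg.
Total = 96 + 200 = 296 mg.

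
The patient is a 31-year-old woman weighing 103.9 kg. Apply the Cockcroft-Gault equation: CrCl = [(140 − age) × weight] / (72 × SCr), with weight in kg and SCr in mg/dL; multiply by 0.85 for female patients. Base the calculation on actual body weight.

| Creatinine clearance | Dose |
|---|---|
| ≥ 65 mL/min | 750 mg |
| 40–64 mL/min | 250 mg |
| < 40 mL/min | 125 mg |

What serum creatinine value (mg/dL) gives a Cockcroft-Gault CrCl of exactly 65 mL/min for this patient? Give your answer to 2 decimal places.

2.06 mg/dL

Standard dose requires CrCl ≥ 65 mL/min.
Set (140 − 31) × 103.9 × 0.85 / (72 × SCr) = 65
SCr = (140 − 31) × 103.9 × 0.85 / (72 × 65) = 2.057 mg/dL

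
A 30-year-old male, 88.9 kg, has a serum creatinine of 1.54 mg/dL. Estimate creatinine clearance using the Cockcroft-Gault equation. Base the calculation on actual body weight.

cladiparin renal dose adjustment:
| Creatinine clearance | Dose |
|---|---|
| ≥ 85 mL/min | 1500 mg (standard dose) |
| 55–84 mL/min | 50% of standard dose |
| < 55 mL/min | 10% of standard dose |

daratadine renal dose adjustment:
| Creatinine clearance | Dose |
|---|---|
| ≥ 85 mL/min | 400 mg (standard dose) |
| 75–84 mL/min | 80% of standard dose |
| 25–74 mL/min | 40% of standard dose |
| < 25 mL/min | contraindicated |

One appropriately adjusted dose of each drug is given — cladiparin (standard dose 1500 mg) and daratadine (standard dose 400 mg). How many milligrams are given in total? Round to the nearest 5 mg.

CrCl = (140 − 30) × 88.9 / (72 × 1.54) = 9779.0 / 110.88 ≈ 88.2 mL/min
CrCl ≈ 88 mL/min.
cladiparin: ≥ 85 mL/min → 100% of 1500 mg = 1500 mg.
daratadine: ≥ 85 mL/min → 100% of 400 mg = 400 mg.
Total = 1500 + 400 = 1900 mg.

1900 mg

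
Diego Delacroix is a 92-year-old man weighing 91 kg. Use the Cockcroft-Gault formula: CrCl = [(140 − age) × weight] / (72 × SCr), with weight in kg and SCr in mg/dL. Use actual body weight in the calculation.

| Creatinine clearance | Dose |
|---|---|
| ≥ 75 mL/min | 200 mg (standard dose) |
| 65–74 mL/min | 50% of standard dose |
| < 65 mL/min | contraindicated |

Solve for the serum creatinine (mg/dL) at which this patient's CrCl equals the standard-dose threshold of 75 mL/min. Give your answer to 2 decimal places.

Standard dose requires CrCl ≥ 75 mL/min.
Set (140 − 92) × 91 / (72 × SCr) = 75
SCr = (140 − 92) × 91 / (72 × 75) = 0.809 mg/dL

0.81 mg/dL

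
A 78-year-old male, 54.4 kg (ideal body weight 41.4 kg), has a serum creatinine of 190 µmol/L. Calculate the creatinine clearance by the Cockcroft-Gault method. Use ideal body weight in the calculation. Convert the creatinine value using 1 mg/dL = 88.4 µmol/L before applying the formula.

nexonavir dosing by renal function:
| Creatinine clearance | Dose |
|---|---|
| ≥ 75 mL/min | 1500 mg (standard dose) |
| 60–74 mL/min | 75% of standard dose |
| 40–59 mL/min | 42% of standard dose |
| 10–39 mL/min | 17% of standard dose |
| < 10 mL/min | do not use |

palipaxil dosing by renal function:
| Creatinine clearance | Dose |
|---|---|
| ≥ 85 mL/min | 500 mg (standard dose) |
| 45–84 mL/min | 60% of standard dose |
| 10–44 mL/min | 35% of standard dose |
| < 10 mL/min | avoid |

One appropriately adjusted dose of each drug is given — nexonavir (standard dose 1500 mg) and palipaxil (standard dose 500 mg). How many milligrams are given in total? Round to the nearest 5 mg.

430 mg

SCr = 190 / 88.4 = 2.149 mg/dL
CrCl = (140 − 78) × 41.4 / (72 × 2.149) = 2566.8 / 154.73 ≈ 16.6 mL/min
CrCl ≈ 17 mL/min.
nexonavir: 10–39 mL/min → 17% of 1500 mg = 255 mg.
palipaxil: 10–44 mL/min → 35% of 500 mg = 175 mg.
Total = 255 + 175 = 430 mg.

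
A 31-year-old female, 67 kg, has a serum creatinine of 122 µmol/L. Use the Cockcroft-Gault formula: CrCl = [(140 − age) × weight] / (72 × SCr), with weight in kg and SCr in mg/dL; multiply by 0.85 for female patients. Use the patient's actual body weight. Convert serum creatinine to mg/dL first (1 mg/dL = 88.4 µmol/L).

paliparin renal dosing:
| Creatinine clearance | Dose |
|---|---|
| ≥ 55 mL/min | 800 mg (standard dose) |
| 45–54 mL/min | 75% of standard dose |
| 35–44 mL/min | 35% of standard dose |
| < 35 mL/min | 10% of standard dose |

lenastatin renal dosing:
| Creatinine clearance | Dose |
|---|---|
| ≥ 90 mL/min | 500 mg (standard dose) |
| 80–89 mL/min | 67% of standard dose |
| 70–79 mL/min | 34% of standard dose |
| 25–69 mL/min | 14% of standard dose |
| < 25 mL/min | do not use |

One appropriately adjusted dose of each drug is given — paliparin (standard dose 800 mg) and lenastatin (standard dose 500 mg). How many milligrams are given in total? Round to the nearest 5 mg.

SCr = 122 / 88.4 = 1.38 mg/dL
CrCl = (140 − 31) × 67 / (72 × 1.38) × 0.85 = 7303.0 / 99.36 × 0.85 ≈ 62.5 mL/min
CrCl ≈ 62 mL/min.
paliparin: ≥ 55 mL/min → 100% of 800 mg = 800 mg.
lenastatin: 25–69 mL/min → 14% of 500 mg = 70 mg.
Total = 800 + 70 = 870 mg.

870 mg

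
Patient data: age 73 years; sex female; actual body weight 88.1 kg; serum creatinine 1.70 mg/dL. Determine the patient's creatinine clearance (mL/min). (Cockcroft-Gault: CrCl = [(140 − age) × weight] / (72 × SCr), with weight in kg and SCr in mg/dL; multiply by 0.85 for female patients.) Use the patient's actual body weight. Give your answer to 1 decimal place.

CrCl = (140 − 73) × 88.1 / (72 × 1.7) × 0.85 = 5902.7 / 122.40 × 0.85 ≈ 41.0 mL/min

41.0 mL/min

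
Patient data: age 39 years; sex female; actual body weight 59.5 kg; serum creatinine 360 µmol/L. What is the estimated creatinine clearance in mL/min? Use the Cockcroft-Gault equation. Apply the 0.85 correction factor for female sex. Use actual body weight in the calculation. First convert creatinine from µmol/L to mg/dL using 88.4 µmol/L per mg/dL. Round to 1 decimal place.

SCr = 360 / 88.4 = 4.072 mg/dL
CrCl = (140 − 39) × 59.5 / (72 × 4.072) × 0.85 = 6009.5 / 293.18 × 0.85 ≈ 17.4 mL/min

17.4 mL/min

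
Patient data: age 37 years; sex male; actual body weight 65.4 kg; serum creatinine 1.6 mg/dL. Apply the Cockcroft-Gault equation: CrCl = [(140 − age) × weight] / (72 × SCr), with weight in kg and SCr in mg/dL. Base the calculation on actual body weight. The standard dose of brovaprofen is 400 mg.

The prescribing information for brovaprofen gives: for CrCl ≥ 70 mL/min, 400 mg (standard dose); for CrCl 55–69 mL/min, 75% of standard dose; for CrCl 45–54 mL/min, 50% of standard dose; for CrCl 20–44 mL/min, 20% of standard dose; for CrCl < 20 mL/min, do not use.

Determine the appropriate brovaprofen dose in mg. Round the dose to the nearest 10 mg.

300 mg

CrCl = (140 − 37) × 65.4 / (72 × 1.6) = 6736.2 / 115.20 ≈ 58.5 mL/min
CrCl ≈ 58 mL/min → bracket 55–69 mL/min.
75% of 400 mg = 300 mg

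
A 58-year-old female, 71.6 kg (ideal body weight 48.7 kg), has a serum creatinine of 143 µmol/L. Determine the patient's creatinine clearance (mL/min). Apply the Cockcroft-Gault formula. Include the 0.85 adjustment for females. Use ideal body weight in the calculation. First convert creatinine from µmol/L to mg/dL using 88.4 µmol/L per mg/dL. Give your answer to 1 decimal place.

SCr = 143 / 88.4 = 1.618 mg/dL
CrCl = (140 − 58) × 48.7 / (72 × 1.618) × 0.85 = 3993.4 / 116.50 × 0.85 ≈ 29.1 mL/min

29.1 mL/min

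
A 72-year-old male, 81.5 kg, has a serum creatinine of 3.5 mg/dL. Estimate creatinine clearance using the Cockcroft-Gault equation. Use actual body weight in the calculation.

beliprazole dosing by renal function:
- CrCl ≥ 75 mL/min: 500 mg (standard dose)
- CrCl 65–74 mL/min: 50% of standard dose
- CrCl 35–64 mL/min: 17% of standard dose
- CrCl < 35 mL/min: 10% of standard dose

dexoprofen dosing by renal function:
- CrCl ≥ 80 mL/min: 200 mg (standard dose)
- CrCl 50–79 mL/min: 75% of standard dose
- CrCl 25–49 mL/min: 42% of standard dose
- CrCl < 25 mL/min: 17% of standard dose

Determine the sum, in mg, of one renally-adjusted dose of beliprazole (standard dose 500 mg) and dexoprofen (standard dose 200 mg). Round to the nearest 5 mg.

CrCl = (140 − 72) × 81.5 / (72 × 3.5) = 5542.0 / 252.00 ≈ 22.0 mL/min
CrCl ≈ 22 mL/min.
beliprazole: < 35 mL/min → 10% of 500 mg = 50 mg.
dexoprofen: < 25 mL/min → 17% of 200 mg = 34 mg.
Total = 50 + 34 = 84 mg.

85 mg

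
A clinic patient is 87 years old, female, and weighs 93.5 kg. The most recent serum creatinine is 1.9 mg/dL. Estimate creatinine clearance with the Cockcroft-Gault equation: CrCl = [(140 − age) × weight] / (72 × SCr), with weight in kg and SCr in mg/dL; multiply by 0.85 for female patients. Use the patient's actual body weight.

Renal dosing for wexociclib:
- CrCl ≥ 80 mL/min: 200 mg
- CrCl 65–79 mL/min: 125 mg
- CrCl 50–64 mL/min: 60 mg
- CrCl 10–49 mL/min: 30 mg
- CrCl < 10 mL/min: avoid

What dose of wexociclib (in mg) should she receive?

CrCl = (140 − 87) × 93.5 / (72 × 1.9) × 0.85 = 4955.5 / 136.80 × 0.85 ≈ 30.8 mL/min
CrCl ≈ 31 mL/min → bracket 10–49 mL/min.
Dose for this bracket: 30 mg.

30 mg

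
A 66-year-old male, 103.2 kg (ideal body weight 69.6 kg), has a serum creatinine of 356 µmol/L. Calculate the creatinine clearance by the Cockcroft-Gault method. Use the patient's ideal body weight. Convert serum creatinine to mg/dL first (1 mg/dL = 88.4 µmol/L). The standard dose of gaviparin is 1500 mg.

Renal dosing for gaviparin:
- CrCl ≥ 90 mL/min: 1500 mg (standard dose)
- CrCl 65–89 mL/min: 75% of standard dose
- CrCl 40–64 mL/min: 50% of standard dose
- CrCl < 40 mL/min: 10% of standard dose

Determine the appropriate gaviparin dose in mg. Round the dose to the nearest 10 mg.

SCr = 356 / 88.4 = 4.027 mg/dL
CrCl = (140 − 66) × 69.6 / (72 × 4.027) = 5150.4 / 289.94 ≈ 17.8 mL/min
CrCl ≈ 18 mL/min → bracket < 40 mL/min.
10% of 1500 mg = 150 mg

150 mg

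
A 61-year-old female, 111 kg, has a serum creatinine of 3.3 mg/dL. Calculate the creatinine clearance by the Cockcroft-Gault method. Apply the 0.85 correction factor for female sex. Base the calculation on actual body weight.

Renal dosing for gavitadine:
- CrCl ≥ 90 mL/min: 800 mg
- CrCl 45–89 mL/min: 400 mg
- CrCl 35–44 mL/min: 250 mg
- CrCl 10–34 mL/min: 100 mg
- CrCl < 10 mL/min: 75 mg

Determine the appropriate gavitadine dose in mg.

CrCl = (140 − 61) × 111 / (72 × 3.3) × 0.85 = 8769.0 / 237.60 × 0.85 ≈ 31.4 mL/min
CrCl ≈ 31 mL/min → bracket 10–34 mL/min.
Dose for this bracket: 100 mg.

100 mg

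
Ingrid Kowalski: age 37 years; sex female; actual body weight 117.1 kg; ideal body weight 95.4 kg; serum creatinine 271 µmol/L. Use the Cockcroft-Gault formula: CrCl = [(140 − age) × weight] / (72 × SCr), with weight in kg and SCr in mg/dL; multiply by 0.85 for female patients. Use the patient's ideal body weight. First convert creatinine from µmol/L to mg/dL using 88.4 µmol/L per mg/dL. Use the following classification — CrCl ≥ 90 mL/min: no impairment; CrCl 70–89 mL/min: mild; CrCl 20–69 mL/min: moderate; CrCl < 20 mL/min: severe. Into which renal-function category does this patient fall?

moderate

SCr = 271 / 88.4 = 3.066 mg/dL
CrCl = (140 − 37) × 95.4 / (72 × 3.066) × 0.85 = 9826.2 / 220.75 × 0.85 ≈ 37.8 mL/min
38 mL/min falls in the 'moderate' range.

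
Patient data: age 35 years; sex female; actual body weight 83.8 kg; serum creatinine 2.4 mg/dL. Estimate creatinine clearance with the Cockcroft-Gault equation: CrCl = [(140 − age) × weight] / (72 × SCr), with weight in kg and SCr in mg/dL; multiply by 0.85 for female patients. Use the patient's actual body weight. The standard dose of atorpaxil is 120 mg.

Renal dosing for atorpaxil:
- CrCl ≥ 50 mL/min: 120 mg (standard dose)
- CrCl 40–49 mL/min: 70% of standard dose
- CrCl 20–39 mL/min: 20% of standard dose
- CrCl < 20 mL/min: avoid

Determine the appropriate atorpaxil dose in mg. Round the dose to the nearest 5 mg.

CrCl = (140 − 35) × 83.8 / (72 × 2.4) × 0.85 = 8799.0 / 172.80 × 0.85 ≈ 43.3 mL/min
CrCl ≈ 43 mL/min → bracket 40–49 mL/min.
70% of 120 mg = 84 mg → 85 mg

85 mg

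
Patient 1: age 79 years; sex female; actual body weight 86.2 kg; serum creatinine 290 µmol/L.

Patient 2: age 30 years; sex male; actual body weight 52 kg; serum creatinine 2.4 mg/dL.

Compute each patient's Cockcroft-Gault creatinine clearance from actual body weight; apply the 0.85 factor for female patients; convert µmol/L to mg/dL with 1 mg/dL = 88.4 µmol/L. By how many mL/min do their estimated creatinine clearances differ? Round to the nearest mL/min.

14 mL/min

Patient 1: SCr = 290 / 88.4 = 3.281 mg/dL
Patient 1: CrCl = (140 − 79) × 86.2 / (72 × 3.281) × 0.85 = 5258.2 / 236.23 × 0.85 ≈ 18.9 mL/min
Patient 2: CrCl = (140 − 30) × 52 / (72 × 2.4) = 5720.0 / 172.80 ≈ 33.1 mL/min
|18.9 − 33.1| = 14.2 mL/min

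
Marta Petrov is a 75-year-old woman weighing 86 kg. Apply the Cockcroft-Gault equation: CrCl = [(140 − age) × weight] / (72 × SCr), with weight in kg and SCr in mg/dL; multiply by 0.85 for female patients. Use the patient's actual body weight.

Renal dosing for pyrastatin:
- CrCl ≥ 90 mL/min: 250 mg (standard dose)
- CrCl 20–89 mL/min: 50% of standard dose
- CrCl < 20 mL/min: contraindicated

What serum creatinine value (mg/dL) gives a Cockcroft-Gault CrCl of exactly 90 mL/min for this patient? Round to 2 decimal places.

0.73 mg/dL

Standard dose requires CrCl ≥ 90 mL/min.
Set (140 − 75) × 86 × 0.85 / (72 × SCr) = 90
SCr = (140 − 75) × 86 × 0.85 / (72 × 90) = 0.733 mg/dL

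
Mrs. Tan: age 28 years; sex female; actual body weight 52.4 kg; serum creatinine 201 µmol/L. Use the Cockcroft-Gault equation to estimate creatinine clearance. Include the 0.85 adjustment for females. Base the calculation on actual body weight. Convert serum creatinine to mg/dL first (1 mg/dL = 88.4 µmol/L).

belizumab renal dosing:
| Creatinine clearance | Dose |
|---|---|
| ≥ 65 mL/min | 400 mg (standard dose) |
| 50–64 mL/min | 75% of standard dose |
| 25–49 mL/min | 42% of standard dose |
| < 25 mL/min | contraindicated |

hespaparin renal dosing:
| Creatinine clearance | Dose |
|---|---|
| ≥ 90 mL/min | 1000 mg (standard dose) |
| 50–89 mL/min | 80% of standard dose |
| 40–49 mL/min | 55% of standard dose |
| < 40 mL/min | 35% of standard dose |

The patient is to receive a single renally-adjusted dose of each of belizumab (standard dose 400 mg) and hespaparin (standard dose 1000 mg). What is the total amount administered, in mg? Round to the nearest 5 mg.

SCr = 201 / 88.4 = 2.274 mg/dL
CrCl = (140 − 28) × 52.4 / (72 × 2.274) × 0.85 = 5868.8 / 163.73 × 0.85 ≈ 30.5 mL/min
CrCl ≈ 30 mL/min.
belizumab: 25–49 mL/min → 42% of 400 mg = 168 mg.
hespaparin: < 40 mL/min → 35% of 1000 mg = 350 mg.
Total = 168 + 350 = 518 mg.

520 mg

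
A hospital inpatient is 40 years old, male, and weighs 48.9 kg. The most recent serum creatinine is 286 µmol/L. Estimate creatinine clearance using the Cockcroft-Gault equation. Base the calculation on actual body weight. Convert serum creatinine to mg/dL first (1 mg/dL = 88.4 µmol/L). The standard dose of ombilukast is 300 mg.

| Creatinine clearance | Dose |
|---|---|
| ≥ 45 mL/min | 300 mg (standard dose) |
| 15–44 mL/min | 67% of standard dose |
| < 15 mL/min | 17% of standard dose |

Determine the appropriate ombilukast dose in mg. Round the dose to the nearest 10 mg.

SCr = 286 / 88.4 = 3.235 mg/dL
CrCl = (140 − 40) × 48.9 / (72 × 3.235) = 4890.0 / 232.92 ≈ 21.0 mL/min
CrCl ≈ 21 mL/min → bracket 15–44 mL/min.
67% of 300 mg = 201 mg → 200 mg

200 mg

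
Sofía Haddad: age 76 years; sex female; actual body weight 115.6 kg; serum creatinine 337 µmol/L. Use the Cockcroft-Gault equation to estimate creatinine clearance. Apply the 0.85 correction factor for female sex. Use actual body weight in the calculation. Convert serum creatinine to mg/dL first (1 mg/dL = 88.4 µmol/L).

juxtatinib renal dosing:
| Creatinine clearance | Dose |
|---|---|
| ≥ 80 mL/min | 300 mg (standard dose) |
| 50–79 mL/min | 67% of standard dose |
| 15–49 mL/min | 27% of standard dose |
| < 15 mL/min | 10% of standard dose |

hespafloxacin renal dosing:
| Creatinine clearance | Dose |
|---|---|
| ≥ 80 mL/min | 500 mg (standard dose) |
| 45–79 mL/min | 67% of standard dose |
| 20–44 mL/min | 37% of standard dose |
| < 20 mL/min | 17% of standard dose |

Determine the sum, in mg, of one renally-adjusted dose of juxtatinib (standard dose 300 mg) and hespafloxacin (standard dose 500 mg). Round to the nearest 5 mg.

SCr = 337 / 88.4 = 3.812 mg/dL
CrCl = (140 − 76) × 115.6 / (72 × 3.812) × 0.85 = 7398.4 / 274.46 × 0.85 ≈ 22.9 mL/min
CrCl ≈ 23 mL/min.
juxtatinib: 15–49 mL/min → 27% of 300 mg = 81 mg.
hespafloxacin: 20–44 mL/min → 37% of 500 mg = 185 mg.
Total = 81 + 185 = 266 mg.

265 mg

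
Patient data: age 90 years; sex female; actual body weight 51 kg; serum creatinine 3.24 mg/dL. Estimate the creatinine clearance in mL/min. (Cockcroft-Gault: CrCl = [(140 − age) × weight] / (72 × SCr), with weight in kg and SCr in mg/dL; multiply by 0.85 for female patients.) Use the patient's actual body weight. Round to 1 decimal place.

9.3 mL/min

CrCl = (140 − 90) × 51 / (72 × 3.24) × 0.85 = 2550.0 / 233.28 × 0.85 ≈ 9.3 mL/min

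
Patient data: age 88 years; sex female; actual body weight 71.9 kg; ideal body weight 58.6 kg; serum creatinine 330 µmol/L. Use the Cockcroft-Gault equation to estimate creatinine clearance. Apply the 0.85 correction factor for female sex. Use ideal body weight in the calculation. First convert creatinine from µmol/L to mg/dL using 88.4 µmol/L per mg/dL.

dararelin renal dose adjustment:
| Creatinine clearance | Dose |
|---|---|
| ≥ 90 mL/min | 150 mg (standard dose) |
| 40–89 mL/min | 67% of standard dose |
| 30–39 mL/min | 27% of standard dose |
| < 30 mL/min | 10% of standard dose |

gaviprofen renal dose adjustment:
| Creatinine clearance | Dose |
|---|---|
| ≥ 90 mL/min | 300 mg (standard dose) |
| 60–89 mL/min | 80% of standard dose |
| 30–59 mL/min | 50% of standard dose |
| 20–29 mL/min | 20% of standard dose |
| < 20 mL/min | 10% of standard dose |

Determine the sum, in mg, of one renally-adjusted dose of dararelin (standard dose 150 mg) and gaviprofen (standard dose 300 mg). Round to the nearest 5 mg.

SCr = 330 / 88.4 = 3.733 mg/dL
CrCl = (140 − 88) × 58.6 / (72 × 3.733) × 0.85 = 3047.2 / 268.78 × 0.85 ≈ 9.6 mL/min
CrCl ≈ 10 mL/min.
dararelin: < 30 mL/min → 10% of 150 mg = 15 mg.
gaviprofen: < 20 mL/min → 10% of 300 mg = 30 mg.
Total = 15 + 30 = 45 mg.

45 mg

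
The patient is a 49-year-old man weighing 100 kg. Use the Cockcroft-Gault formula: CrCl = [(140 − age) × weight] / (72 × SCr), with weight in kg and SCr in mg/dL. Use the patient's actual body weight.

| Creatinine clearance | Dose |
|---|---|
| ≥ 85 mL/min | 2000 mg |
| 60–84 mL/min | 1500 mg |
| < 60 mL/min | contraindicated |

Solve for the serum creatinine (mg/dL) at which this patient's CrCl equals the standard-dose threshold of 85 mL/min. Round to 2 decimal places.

Standard dose requires CrCl ≥ 85 mL/min.
Set (140 − 49) × 100 / (72 × SCr) = 85
SCr = (140 − 49) × 100 / (72 × 85) = 1.487 mg/dL

1.49 mg/dL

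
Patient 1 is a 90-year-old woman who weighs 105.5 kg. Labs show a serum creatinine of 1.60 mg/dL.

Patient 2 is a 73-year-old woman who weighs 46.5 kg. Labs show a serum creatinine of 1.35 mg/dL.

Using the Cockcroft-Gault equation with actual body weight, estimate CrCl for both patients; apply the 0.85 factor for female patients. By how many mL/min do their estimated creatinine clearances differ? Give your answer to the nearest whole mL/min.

Patient 1: CrCl = (140 − 90) × 105.5 / (72 × 1.6) × 0.85 = 5275.0 / 115.20 × 0.85 ≈ 38.9 mL/min
Patient 2: CrCl = (140 − 73) × 46.5 / (72 × 1.35) × 0.85 = 3115.5 / 97.20 × 0.85 ≈ 27.2 mL/min
|38.9 − 27.2| = 11.7 mL/min

12 mL/min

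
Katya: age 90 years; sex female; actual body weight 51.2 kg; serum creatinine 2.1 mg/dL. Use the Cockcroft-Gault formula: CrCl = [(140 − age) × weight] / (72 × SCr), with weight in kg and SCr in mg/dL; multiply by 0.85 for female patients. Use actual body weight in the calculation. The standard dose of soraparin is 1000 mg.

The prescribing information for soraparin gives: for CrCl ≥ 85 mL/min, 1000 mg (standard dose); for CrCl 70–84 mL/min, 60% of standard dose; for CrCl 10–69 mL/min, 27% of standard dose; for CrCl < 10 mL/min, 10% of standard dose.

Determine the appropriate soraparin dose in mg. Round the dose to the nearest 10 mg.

270 mg

CrCl = (140 − 90) × 51.2 / (72 × 2.1) × 0.85 = 2560.0 / 151.20 × 0.85 ≈ 14.4 mL/min
CrCl ≈ 14 mL/min → bracket 10–69 mL/min.
27% of 1000 mg = 270 mg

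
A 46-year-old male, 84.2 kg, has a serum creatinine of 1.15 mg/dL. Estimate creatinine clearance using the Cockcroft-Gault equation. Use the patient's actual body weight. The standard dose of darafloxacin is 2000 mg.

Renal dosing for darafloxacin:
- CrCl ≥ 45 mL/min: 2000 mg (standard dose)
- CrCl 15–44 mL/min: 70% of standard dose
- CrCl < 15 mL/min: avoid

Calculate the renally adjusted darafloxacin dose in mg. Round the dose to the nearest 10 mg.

2000 mg

CrCl = (140 − 46) × 84.2 / (72 × 1.15) = 7914.8 / 82.80 ≈ 95.6 mL/min
CrCl ≈ 96 mL/min → bracket ≥ 45 mL/min.
100% of 2000 mg = 2000 mg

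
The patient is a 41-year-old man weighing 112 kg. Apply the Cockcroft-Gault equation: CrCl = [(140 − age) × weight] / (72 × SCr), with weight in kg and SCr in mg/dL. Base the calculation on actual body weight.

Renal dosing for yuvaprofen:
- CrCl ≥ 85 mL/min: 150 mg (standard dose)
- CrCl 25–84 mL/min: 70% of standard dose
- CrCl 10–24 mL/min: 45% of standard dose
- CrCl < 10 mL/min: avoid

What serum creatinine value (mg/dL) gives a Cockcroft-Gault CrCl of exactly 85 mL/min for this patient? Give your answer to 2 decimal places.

Standard dose requires CrCl ≥ 85 mL/min.
Set (140 − 41) × 112 / (72 × SCr) = 85
SCr = (140 − 41) × 112 / (72 × 85) = 1.812 mg/dL

1.81 mg/dL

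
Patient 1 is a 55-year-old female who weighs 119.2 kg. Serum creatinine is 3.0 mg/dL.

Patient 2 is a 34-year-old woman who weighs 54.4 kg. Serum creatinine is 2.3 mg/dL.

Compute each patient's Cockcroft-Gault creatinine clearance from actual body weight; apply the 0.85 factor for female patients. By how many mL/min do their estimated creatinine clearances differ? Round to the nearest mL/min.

Patient 1: CrCl = (140 − 55) × 119.2 / (72 × 3) × 0.85 = 10132.0 / 216.00 × 0.85 ≈ 39.9 mL/min
Patient 2: CrCl = (140 − 34) × 54.4 / (72 × 2.3) × 0.85 = 5766.4 / 165.60 × 0.85 ≈ 29.6 mL/min
|39.9 − 29.6| = 10.3 mL/min

10 mL/min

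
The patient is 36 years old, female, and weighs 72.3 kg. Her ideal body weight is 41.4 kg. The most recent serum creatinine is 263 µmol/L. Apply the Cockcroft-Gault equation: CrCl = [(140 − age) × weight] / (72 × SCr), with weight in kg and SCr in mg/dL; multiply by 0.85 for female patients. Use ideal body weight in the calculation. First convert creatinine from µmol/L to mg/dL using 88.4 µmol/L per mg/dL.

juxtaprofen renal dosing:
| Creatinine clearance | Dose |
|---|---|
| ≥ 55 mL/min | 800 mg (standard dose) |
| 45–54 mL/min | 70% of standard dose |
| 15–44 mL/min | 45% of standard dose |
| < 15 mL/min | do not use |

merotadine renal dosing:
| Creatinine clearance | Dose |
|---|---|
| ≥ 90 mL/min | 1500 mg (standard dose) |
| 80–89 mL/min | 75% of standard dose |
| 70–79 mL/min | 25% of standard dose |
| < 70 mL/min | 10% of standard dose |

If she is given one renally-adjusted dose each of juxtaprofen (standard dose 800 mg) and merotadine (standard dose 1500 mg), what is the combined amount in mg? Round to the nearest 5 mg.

SCr = 263 / 88.4 = 2.975 mg/dL
CrCl = (140 − 36) × 41.4 / (72 × 2.975) × 0.85 = 4305.6 / 214.20 × 0.85 ≈ 17.1 mL/min
CrCl ≈ 17 mL/min.
juxtaprofen: 15–44 mL/min → 45% of 800 mg = 360 mg.
merotadine: < 70 mL/min → 10% of 1500 mg = 150 mg.
Total = 360 + 150 = 510 mg.

510 mg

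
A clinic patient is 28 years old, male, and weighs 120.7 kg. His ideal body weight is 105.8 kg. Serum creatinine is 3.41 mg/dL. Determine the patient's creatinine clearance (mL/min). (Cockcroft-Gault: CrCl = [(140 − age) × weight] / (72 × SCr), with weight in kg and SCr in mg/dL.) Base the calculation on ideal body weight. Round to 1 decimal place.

48.3 mL/min

CrCl = (140 − 28) × 105.8 / (72 × 3.41) = 11849.6 / 245.52 ≈ 48.3 mL/min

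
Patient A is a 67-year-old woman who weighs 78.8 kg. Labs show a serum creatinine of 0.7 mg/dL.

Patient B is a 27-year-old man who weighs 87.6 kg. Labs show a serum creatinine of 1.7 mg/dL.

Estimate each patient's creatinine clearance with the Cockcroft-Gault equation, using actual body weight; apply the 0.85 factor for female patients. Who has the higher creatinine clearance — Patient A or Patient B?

Patient A

Patient A: CrCl = (140 − 67) × 78.8 / (72 × 0.7) × 0.85 = 5752.4 / 50.40 × 0.85 ≈ 97.0 mL/min
Patient B: CrCl = (140 − 27) × 87.6 / (72 × 1.7) = 9898.8 / 122.40 ≈ 80.9 mL/min
97.0 vs 80.9 mL/min → Patient A is higher.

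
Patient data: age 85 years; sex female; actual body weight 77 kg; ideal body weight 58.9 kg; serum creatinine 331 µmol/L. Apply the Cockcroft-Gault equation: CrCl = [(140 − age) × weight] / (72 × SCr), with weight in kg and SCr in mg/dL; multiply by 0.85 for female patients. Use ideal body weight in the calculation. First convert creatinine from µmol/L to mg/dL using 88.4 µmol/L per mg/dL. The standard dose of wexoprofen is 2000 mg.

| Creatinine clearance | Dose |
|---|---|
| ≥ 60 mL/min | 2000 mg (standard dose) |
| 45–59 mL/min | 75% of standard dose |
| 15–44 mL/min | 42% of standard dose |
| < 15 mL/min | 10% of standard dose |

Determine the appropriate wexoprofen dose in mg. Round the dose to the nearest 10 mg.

200 mg

SCr = 331 / 88.4 = 3.744 mg/dL
CrCl = (140 − 85) × 58.9 / (72 × 3.744) × 0.85 = 3239.5 / 269.57 × 0.85 ≈ 10.2 mL/min
CrCl ≈ 10 mL/min → bracket < 15 mL/min.
10% of 2000 mg = 200 mg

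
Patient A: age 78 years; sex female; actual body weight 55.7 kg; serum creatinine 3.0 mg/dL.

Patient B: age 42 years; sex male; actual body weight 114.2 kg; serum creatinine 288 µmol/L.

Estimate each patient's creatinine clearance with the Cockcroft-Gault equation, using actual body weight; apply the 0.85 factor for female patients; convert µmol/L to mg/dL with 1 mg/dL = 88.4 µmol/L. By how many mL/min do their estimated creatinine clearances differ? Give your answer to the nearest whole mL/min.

Patient A: CrCl = (140 − 78) × 55.7 / (72 × 3) × 0.85 = 3453.4 / 216.00 × 0.85 ≈ 13.6 mL/min
Patient B: SCr = 288 / 88.4 = 3.258 mg/dL
Patient B: CrCl = (140 − 42) × 114.2 / (72 × 3.258) = 11191.6 / 234.58 ≈ 47.7 mL/min
|13.6 − 47.7| = 34.1 mL/min

34 mL/min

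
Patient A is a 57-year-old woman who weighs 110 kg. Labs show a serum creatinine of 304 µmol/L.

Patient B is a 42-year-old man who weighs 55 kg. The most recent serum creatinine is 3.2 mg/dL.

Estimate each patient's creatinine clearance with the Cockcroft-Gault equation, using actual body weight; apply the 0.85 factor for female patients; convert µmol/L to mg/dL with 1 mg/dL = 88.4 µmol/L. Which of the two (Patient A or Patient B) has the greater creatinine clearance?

Patient A: SCr = 304 / 88.4 = 3.439 mg/dL
Patient A: CrCl = (140 − 57) × 110 / (72 × 3.439) × 0.85 = 9130.0 / 247.61 × 0.85 ≈ 31.3 mL/min
Patient B: CrCl = (140 − 42) × 55 / (72 × 3.2) = 5390.0 / 230.40 ≈ 23.4 mL/min
31.3 vs 23.4 mL/min → Patient A is higher.

Patient A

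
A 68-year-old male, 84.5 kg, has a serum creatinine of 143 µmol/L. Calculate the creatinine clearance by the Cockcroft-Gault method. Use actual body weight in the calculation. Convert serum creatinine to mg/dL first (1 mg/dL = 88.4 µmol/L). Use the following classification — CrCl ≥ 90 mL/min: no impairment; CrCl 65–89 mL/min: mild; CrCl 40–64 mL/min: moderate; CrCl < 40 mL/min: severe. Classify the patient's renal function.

SCr = 143 / 88.4 = 1.618 mg/dL
CrCl = (140 − 68) × 84.5 / (72 × 1.618) = 6084.0 / 116.50 ≈ 52.2 mL/min
52 mL/min falls in the 'moderate' range.

moderate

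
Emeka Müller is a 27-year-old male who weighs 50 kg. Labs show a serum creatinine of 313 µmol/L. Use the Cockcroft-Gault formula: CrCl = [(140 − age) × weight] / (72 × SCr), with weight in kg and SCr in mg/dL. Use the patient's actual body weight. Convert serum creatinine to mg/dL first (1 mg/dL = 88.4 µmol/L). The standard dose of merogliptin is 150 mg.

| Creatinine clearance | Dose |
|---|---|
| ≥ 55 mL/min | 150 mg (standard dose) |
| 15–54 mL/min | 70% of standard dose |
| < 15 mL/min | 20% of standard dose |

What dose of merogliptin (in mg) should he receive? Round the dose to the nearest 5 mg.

105 mg

SCr = 313 / 88.4 = 3.541 mg/dL
CrCl = (140 − 27) × 50 / (72 × 3.541) = 5650.0 / 254.95 ≈ 22.2 mL/min
CrCl ≈ 22 mL/min → bracket 15–54 mL/min.
70% of 150 mg = 105 mg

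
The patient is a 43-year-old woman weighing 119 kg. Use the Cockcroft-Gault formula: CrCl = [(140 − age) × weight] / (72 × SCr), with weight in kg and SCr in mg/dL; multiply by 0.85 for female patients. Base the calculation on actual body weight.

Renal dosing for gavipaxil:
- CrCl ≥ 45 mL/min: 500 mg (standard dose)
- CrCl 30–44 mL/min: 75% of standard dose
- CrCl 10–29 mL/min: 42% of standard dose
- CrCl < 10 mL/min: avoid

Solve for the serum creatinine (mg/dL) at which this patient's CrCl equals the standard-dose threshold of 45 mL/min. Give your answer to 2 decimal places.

3.03 mg/dL

Standard dose requires CrCl ≥ 45 mL/min.
Set (140 − 43) × 119 × 0.85 / (72 × SCr) = 45
SCr = (140 − 43) × 119 × 0.85 / (72 × 45) = 3.028 mg/dL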